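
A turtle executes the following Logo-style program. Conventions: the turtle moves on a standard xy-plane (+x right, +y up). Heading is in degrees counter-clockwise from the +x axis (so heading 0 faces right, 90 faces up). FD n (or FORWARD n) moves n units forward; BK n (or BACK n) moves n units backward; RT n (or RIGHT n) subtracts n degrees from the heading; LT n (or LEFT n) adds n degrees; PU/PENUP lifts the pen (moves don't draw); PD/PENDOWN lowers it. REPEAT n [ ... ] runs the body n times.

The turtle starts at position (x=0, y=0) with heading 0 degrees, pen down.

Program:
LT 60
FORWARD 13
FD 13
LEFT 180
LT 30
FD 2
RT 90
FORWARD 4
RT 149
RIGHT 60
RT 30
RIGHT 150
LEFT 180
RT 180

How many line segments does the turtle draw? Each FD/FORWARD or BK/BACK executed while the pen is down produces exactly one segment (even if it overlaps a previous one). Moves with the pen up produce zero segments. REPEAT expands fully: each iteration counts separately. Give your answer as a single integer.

Executing turtle program step by step:
Start: pos=(0,0), heading=0, pen down
LT 60: heading 0 -> 60
FD 13: (0,0) -> (6.5,11.258) [heading=60, draw]
FD 13: (6.5,11.258) -> (13,22.517) [heading=60, draw]
LT 180: heading 60 -> 240
LT 30: heading 240 -> 270
FD 2: (13,22.517) -> (13,20.517) [heading=270, draw]
RT 90: heading 270 -> 180
FD 4: (13,20.517) -> (9,20.517) [heading=180, draw]
RT 149: heading 180 -> 31
RT 60: heading 31 -> 331
RT 30: heading 331 -> 301
RT 150: heading 301 -> 151
LT 180: heading 151 -> 331
RT 180: heading 331 -> 151
Final: pos=(9,20.517), heading=151, 4 segment(s) drawn
Segments drawn: 4

Answer: 4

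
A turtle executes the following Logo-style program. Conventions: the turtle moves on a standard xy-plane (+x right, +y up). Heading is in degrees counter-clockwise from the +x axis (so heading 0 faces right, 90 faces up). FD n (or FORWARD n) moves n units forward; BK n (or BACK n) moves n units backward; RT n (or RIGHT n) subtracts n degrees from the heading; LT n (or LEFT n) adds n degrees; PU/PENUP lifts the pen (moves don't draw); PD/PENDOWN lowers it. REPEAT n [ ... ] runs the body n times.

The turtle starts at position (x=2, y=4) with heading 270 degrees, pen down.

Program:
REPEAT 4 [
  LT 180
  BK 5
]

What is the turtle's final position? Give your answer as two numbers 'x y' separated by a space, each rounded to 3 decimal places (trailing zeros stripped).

Executing turtle program step by step:
Start: pos=(2,4), heading=270, pen down
REPEAT 4 [
  -- iteration 1/4 --
  LT 180: heading 270 -> 90
  BK 5: (2,4) -> (2,-1) [heading=90, draw]
  -- iteration 2/4 --
  LT 180: heading 90 -> 270
  BK 5: (2,-1) -> (2,4) [heading=270, draw]
  -- iteration 3/4 --
  LT 180: heading 270 -> 90
  BK 5: (2,4) -> (2,-1) [heading=90, draw]
  -- iteration 4/4 --
  LT 180: heading 90 -> 270
  BK 5: (2,-1) -> (2,4) [heading=270, draw]
]
Final: pos=(2,4), heading=270, 4 segment(s) drawn

Answer: 2 4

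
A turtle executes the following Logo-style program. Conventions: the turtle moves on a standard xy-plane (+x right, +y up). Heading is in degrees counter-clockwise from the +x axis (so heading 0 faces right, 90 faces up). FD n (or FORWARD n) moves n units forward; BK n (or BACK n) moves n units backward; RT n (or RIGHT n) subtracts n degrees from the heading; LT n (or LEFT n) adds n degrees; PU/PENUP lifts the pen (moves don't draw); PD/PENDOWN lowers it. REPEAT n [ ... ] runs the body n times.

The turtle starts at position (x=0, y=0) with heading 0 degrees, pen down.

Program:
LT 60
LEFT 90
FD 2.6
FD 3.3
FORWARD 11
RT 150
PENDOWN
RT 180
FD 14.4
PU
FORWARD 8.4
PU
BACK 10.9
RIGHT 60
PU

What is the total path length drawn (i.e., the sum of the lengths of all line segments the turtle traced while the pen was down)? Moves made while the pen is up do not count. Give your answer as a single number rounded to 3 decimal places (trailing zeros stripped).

Executing turtle program step by step:
Start: pos=(0,0), heading=0, pen down
LT 60: heading 0 -> 60
LT 90: heading 60 -> 150
FD 2.6: (0,0) -> (-2.252,1.3) [heading=150, draw]
FD 3.3: (-2.252,1.3) -> (-5.11,2.95) [heading=150, draw]
FD 11: (-5.11,2.95) -> (-14.636,8.45) [heading=150, draw]
RT 150: heading 150 -> 0
PD: pen down
RT 180: heading 0 -> 180
FD 14.4: (-14.636,8.45) -> (-29.036,8.45) [heading=180, draw]
PU: pen up
FD 8.4: (-29.036,8.45) -> (-37.436,8.45) [heading=180, move]
PU: pen up
BK 10.9: (-37.436,8.45) -> (-26.536,8.45) [heading=180, move]
RT 60: heading 180 -> 120
PU: pen up
Final: pos=(-26.536,8.45), heading=120, 4 segment(s) drawn

Segment lengths:
  seg 1: (0,0) -> (-2.252,1.3), length = 2.6
  seg 2: (-2.252,1.3) -> (-5.11,2.95), length = 3.3
  seg 3: (-5.11,2.95) -> (-14.636,8.45), length = 11
  seg 4: (-14.636,8.45) -> (-29.036,8.45), length = 14.4
Total = 31.3

Answer: 31.3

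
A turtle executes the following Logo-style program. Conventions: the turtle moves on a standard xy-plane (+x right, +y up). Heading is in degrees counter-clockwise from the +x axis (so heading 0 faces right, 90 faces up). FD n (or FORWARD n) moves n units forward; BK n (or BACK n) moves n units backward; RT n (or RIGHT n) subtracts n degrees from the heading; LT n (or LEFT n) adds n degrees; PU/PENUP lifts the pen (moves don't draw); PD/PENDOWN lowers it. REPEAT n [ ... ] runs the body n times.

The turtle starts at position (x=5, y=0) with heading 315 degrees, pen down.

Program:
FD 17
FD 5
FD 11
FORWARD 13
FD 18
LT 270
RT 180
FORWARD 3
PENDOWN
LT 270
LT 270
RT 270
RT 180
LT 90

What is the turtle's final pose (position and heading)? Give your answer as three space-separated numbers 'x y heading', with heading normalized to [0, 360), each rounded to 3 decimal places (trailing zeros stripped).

Executing turtle program step by step:
Start: pos=(5,0), heading=315, pen down
FD 17: (5,0) -> (17.021,-12.021) [heading=315, draw]
FD 5: (17.021,-12.021) -> (20.556,-15.556) [heading=315, draw]
FD 11: (20.556,-15.556) -> (28.335,-23.335) [heading=315, draw]
FD 13: (28.335,-23.335) -> (37.527,-32.527) [heading=315, draw]
FD 18: (37.527,-32.527) -> (50.255,-45.255) [heading=315, draw]
LT 270: heading 315 -> 225
RT 180: heading 225 -> 45
FD 3: (50.255,-45.255) -> (52.376,-43.134) [heading=45, draw]
PD: pen down
LT 270: heading 45 -> 315
LT 270: heading 315 -> 225
RT 270: heading 225 -> 315
RT 180: heading 315 -> 135
LT 90: heading 135 -> 225
Final: pos=(52.376,-43.134), heading=225, 6 segment(s) drawn

Answer: 52.376 -43.134 225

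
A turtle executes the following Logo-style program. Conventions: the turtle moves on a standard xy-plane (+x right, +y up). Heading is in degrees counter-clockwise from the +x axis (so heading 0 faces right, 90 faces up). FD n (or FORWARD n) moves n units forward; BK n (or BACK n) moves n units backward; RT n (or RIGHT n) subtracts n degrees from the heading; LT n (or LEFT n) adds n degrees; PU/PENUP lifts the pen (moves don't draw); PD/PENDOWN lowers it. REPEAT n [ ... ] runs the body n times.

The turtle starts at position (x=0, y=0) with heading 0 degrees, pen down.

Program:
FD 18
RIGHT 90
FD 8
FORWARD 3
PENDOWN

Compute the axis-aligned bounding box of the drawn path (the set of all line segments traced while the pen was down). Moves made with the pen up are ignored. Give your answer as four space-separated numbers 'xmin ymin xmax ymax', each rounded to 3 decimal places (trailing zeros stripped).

Executing turtle program step by step:
Start: pos=(0,0), heading=0, pen down
FD 18: (0,0) -> (18,0) [heading=0, draw]
RT 90: heading 0 -> 270
FD 8: (18,0) -> (18,-8) [heading=270, draw]
FD 3: (18,-8) -> (18,-11) [heading=270, draw]
PD: pen down
Final: pos=(18,-11), heading=270, 3 segment(s) drawn

Segment endpoints: x in {0, 18}, y in {-11, -8, 0}
xmin=0, ymin=-11, xmax=18, ymax=0

Answer: 0 -11 18 0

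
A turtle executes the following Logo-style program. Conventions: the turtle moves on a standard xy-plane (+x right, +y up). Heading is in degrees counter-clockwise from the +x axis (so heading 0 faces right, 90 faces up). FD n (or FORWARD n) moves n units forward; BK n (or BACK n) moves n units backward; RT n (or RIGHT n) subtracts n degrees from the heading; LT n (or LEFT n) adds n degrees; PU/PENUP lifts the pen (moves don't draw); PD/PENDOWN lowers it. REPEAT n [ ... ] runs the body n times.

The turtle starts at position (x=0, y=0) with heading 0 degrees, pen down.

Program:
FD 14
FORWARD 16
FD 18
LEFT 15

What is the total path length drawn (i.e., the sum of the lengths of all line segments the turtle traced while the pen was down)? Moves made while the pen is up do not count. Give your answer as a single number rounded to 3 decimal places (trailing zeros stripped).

Answer: 48

Derivation:
Executing turtle program step by step:
Start: pos=(0,0), heading=0, pen down
FD 14: (0,0) -> (14,0) [heading=0, draw]
FD 16: (14,0) -> (30,0) [heading=0, draw]
FD 18: (30,0) -> (48,0) [heading=0, draw]
LT 15: heading 0 -> 15
Final: pos=(48,0), heading=15, 3 segment(s) drawn

Segment lengths:
  seg 1: (0,0) -> (14,0), length = 14
  seg 2: (14,0) -> (30,0), length = 16
  seg 3: (30,0) -> (48,0), length = 18
Total = 48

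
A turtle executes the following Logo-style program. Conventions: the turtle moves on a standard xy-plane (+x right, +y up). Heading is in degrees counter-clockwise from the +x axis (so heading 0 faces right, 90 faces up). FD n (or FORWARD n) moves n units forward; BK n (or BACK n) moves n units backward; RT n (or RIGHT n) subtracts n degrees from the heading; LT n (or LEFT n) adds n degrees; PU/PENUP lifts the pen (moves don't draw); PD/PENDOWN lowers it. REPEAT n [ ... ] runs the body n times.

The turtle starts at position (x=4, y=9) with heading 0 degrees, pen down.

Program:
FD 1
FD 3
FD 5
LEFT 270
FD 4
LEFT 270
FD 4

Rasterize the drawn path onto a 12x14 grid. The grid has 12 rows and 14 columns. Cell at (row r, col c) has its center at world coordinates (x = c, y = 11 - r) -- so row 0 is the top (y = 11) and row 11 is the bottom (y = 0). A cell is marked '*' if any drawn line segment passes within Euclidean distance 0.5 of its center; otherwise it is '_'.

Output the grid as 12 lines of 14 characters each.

Answer: ______________
______________
____**********
_____________*
_____________*
_____________*
_________*****
______________
______________
______________
______________
______________

Derivation:
Segment 0: (4,9) -> (5,9)
Segment 1: (5,9) -> (8,9)
Segment 2: (8,9) -> (13,9)
Segment 3: (13,9) -> (13,5)
Segment 4: (13,5) -> (9,5)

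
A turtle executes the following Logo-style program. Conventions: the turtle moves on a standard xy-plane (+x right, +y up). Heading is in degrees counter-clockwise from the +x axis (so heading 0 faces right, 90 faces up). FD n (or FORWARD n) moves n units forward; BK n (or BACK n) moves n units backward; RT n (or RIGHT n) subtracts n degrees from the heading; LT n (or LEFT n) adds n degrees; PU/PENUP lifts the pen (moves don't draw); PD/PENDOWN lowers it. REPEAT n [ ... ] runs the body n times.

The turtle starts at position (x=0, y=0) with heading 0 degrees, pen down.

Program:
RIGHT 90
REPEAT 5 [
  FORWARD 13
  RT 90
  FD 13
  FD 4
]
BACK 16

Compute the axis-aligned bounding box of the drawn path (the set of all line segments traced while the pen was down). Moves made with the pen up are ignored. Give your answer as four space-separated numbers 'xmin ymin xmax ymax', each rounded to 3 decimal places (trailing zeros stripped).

Executing turtle program step by step:
Start: pos=(0,0), heading=0, pen down
RT 90: heading 0 -> 270
REPEAT 5 [
  -- iteration 1/5 --
  FD 13: (0,0) -> (0,-13) [heading=270, draw]
  RT 90: heading 270 -> 180
  FD 13: (0,-13) -> (-13,-13) [heading=180, draw]
  FD 4: (-13,-13) -> (-17,-13) [heading=180, draw]
  -- iteration 2/5 --
  FD 13: (-17,-13) -> (-30,-13) [heading=180, draw]
  RT 90: heading 180 -> 90
  FD 13: (-30,-13) -> (-30,0) [heading=90, draw]
  FD 4: (-30,0) -> (-30,4) [heading=90, draw]
  -- iteration 3/5 --
  FD 13: (-30,4) -> (-30,17) [heading=90, draw]
  RT 90: heading 90 -> 0
  FD 13: (-30,17) -> (-17,17) [heading=0, draw]
  FD 4: (-17,17) -> (-13,17) [heading=0, draw]
  -- iteration 4/5 --
  FD 13: (-13,17) -> (0,17) [heading=0, draw]
  RT 90: heading 0 -> 270
  FD 13: (0,17) -> (0,4) [heading=270, draw]
  FD 4: (0,4) -> (0,0) [heading=270, draw]
  -- iteration 5/5 --
  FD 13: (0,0) -> (0,-13) [heading=270, draw]
  RT 90: heading 270 -> 180
  FD 13: (0,-13) -> (-13,-13) [heading=180, draw]
  FD 4: (-13,-13) -> (-17,-13) [heading=180, draw]
]
BK 16: (-17,-13) -> (-1,-13) [heading=180, draw]
Final: pos=(-1,-13), heading=180, 16 segment(s) drawn

Segment endpoints: x in {-30, -30, -30, -17, -17, -13, -13, -13, -1, 0, 0, 0, 0, 0, 0}, y in {-13, -13, -13, -13, -13, 0, 0, 0, 4, 4, 17, 17, 17}
xmin=-30, ymin=-13, xmax=0, ymax=17

Answer: -30 -13 0 17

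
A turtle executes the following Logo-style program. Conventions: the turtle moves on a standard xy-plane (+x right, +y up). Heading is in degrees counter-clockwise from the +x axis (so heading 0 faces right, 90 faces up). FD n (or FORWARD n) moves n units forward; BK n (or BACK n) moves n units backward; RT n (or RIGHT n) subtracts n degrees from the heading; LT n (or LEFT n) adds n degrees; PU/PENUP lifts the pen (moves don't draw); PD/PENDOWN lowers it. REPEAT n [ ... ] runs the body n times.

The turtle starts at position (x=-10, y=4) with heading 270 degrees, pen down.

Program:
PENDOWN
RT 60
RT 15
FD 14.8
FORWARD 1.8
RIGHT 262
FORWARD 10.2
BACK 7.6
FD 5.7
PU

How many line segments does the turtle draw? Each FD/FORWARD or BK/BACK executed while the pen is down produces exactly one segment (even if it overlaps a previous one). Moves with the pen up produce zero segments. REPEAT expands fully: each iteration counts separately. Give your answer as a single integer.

Answer: 5

Derivation:
Executing turtle program step by step:
Start: pos=(-10,4), heading=270, pen down
PD: pen down
RT 60: heading 270 -> 210
RT 15: heading 210 -> 195
FD 14.8: (-10,4) -> (-24.296,0.169) [heading=195, draw]
FD 1.8: (-24.296,0.169) -> (-26.034,-0.296) [heading=195, draw]
RT 262: heading 195 -> 293
FD 10.2: (-26.034,-0.296) -> (-22.049,-9.686) [heading=293, draw]
BK 7.6: (-22.049,-9.686) -> (-25.018,-2.69) [heading=293, draw]
FD 5.7: (-25.018,-2.69) -> (-22.791,-7.937) [heading=293, draw]
PU: pen up
Final: pos=(-22.791,-7.937), heading=293, 5 segment(s) drawn
Segments drawn: 5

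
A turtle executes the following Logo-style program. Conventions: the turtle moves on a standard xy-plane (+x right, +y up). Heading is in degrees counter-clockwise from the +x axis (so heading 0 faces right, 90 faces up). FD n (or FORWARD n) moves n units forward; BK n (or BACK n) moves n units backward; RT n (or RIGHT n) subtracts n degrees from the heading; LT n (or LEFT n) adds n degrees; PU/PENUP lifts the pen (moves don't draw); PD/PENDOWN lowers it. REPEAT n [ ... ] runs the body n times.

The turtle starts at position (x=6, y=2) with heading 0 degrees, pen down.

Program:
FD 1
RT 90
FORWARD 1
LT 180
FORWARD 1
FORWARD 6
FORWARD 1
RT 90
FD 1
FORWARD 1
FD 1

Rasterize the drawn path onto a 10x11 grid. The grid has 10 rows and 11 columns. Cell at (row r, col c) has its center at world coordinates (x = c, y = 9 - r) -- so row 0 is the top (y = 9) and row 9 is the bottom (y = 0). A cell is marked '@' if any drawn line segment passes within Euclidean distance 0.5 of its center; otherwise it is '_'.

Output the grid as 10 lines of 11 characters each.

Answer: _______@@@@
_______@___
_______@___
_______@___
_______@___
_______@___
_______@___
______@@___
_______@___
___________

Derivation:
Segment 0: (6,2) -> (7,2)
Segment 1: (7,2) -> (7,1)
Segment 2: (7,1) -> (7,2)
Segment 3: (7,2) -> (7,8)
Segment 4: (7,8) -> (7,9)
Segment 5: (7,9) -> (8,9)
Segment 6: (8,9) -> (9,9)
Segment 7: (9,9) -> (10,9)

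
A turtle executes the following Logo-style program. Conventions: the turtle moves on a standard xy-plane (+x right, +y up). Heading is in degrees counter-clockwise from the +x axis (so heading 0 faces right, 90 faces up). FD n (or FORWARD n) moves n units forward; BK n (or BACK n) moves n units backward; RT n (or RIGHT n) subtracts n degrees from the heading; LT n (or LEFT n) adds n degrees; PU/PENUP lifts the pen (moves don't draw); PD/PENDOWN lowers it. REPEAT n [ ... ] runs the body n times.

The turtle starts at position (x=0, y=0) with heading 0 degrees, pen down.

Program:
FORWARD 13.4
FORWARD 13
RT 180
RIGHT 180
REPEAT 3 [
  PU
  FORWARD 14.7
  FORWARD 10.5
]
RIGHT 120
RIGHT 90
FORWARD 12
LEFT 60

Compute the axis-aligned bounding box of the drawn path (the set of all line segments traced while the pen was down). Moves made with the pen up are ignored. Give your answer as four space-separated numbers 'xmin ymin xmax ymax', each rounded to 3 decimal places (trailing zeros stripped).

Executing turtle program step by step:
Start: pos=(0,0), heading=0, pen down
FD 13.4: (0,0) -> (13.4,0) [heading=0, draw]
FD 13: (13.4,0) -> (26.4,0) [heading=0, draw]
RT 180: heading 0 -> 180
RT 180: heading 180 -> 0
REPEAT 3 [
  -- iteration 1/3 --
  PU: pen up
  FD 14.7: (26.4,0) -> (41.1,0) [heading=0, move]
  FD 10.5: (41.1,0) -> (51.6,0) [heading=0, move]
  -- iteration 2/3 --
  PU: pen up
  FD 14.7: (51.6,0) -> (66.3,0) [heading=0, move]
  FD 10.5: (66.3,0) -> (76.8,0) [heading=0, move]
  -- iteration 3/3 --
  PU: pen up
  FD 14.7: (76.8,0) -> (91.5,0) [heading=0, move]
  FD 10.5: (91.5,0) -> (102,0) [heading=0, move]
]
RT 120: heading 0 -> 240
RT 90: heading 240 -> 150
FD 12: (102,0) -> (91.608,6) [heading=150, move]
LT 60: heading 150 -> 210
Final: pos=(91.608,6), heading=210, 2 segment(s) drawn

Segment endpoints: x in {0, 13.4, 26.4}, y in {0}
xmin=0, ymin=0, xmax=26.4, ymax=0

Answer: 0 0 26.4 0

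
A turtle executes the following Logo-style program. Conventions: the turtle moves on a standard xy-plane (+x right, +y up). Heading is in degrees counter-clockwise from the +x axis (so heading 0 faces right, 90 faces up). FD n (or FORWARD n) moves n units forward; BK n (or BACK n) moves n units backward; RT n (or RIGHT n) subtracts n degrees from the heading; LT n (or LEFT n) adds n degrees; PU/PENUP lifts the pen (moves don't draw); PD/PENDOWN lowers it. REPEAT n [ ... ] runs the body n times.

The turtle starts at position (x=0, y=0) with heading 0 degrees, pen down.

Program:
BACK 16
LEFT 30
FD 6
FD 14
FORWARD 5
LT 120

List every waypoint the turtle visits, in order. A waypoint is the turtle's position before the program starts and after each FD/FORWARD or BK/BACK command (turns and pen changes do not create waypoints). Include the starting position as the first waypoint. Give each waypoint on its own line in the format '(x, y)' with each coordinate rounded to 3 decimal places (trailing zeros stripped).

Executing turtle program step by step:
Start: pos=(0,0), heading=0, pen down
BK 16: (0,0) -> (-16,0) [heading=0, draw]
LT 30: heading 0 -> 30
FD 6: (-16,0) -> (-10.804,3) [heading=30, draw]
FD 14: (-10.804,3) -> (1.321,10) [heading=30, draw]
FD 5: (1.321,10) -> (5.651,12.5) [heading=30, draw]
LT 120: heading 30 -> 150
Final: pos=(5.651,12.5), heading=150, 4 segment(s) drawn
Waypoints (5 total):
(0, 0)
(-16, 0)
(-10.804, 3)
(1.321, 10)
(5.651, 12.5)

Answer: (0, 0)
(-16, 0)
(-10.804, 3)
(1.321, 10)
(5.651, 12.5)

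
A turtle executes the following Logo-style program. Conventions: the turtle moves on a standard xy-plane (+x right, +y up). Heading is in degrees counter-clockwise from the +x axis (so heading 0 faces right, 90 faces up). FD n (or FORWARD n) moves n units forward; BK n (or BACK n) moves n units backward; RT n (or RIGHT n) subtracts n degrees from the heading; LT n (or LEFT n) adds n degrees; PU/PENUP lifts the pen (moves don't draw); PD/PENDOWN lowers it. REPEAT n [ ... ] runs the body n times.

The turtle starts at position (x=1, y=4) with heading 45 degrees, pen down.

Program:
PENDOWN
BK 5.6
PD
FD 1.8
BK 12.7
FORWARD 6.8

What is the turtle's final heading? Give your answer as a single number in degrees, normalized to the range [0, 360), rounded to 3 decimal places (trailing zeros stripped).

Answer: 45

Derivation:
Executing turtle program step by step:
Start: pos=(1,4), heading=45, pen down
PD: pen down
BK 5.6: (1,4) -> (-2.96,0.04) [heading=45, draw]
PD: pen down
FD 1.8: (-2.96,0.04) -> (-1.687,1.313) [heading=45, draw]
BK 12.7: (-1.687,1.313) -> (-10.667,-7.667) [heading=45, draw]
FD 6.8: (-10.667,-7.667) -> (-5.859,-2.859) [heading=45, draw]
Final: pos=(-5.859,-2.859), heading=45, 4 segment(s) drawn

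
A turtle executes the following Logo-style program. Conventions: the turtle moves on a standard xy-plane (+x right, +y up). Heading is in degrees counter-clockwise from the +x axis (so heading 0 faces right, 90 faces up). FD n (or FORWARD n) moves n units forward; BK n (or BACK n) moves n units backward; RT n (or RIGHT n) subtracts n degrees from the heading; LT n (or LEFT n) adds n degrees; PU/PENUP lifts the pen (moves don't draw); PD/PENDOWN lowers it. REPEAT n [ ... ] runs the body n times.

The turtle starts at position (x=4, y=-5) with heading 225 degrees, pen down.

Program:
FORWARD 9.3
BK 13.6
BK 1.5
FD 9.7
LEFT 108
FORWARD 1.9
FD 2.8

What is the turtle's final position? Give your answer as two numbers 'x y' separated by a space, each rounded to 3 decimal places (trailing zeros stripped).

Answer: 5.43 -9.891

Derivation:
Executing turtle program step by step:
Start: pos=(4,-5), heading=225, pen down
FD 9.3: (4,-5) -> (-2.576,-11.576) [heading=225, draw]
BK 13.6: (-2.576,-11.576) -> (7.041,-1.959) [heading=225, draw]
BK 1.5: (7.041,-1.959) -> (8.101,-0.899) [heading=225, draw]
FD 9.7: (8.101,-0.899) -> (1.242,-7.758) [heading=225, draw]
LT 108: heading 225 -> 333
FD 1.9: (1.242,-7.758) -> (2.935,-8.62) [heading=333, draw]
FD 2.8: (2.935,-8.62) -> (5.43,-9.891) [heading=333, draw]
Final: pos=(5.43,-9.891), heading=333, 6 segment(s) drawn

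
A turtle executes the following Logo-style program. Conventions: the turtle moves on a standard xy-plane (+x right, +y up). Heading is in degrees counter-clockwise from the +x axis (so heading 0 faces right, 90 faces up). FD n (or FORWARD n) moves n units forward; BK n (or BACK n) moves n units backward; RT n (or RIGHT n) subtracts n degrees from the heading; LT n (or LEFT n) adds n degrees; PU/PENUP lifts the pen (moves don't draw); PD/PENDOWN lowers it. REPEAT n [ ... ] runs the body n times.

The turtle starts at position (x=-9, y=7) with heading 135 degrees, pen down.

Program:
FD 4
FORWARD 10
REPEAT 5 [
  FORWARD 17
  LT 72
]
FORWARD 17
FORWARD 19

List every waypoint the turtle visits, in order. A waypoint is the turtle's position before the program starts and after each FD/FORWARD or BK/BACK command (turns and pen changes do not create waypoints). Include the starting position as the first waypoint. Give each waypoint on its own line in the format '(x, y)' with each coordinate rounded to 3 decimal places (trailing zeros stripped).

Answer: (-9, 7)
(-11.828, 9.828)
(-18.899, 16.899)
(-30.92, 28.92)
(-46.067, 21.202)
(-43.408, 4.412)
(-26.617, 1.752)
(-18.899, 16.899)
(-30.92, 28.92)
(-44.355, 42.355)

Derivation:
Executing turtle program step by step:
Start: pos=(-9,7), heading=135, pen down
FD 4: (-9,7) -> (-11.828,9.828) [heading=135, draw]
FD 10: (-11.828,9.828) -> (-18.899,16.899) [heading=135, draw]
REPEAT 5 [
  -- iteration 1/5 --
  FD 17: (-18.899,16.899) -> (-30.92,28.92) [heading=135, draw]
  LT 72: heading 135 -> 207
  -- iteration 2/5 --
  FD 17: (-30.92,28.92) -> (-46.067,21.202) [heading=207, draw]
  LT 72: heading 207 -> 279
  -- iteration 3/5 --
  FD 17: (-46.067,21.202) -> (-43.408,4.412) [heading=279, draw]
  LT 72: heading 279 -> 351
  -- iteration 4/5 --
  FD 17: (-43.408,4.412) -> (-26.617,1.752) [heading=351, draw]
  LT 72: heading 351 -> 63
  -- iteration 5/5 --
  FD 17: (-26.617,1.752) -> (-18.899,16.899) [heading=63, draw]
  LT 72: heading 63 -> 135
]
FD 17: (-18.899,16.899) -> (-30.92,28.92) [heading=135, draw]
FD 19: (-30.92,28.92) -> (-44.355,42.355) [heading=135, draw]
Final: pos=(-44.355,42.355), heading=135, 9 segment(s) drawn
Waypoints (10 total):
(-9, 7)
(-11.828, 9.828)
(-18.899, 16.899)
(-30.92, 28.92)
(-46.067, 21.202)
(-43.408, 4.412)
(-26.617, 1.752)
(-18.899, 16.899)
(-30.92, 28.92)
(-44.355, 42.355)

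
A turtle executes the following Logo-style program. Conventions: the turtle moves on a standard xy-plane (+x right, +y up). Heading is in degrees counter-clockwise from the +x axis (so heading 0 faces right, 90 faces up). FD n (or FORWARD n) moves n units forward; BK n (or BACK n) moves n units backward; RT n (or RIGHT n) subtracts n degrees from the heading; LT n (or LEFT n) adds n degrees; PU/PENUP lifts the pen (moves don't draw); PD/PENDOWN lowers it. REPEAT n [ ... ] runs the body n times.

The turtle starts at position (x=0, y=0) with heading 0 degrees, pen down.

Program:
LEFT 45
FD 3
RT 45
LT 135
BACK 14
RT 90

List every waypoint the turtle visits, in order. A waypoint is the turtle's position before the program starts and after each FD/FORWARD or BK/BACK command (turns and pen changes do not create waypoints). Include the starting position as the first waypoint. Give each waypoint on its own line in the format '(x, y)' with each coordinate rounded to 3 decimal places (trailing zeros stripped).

Answer: (0, 0)
(2.121, 2.121)
(12.021, -7.778)

Derivation:
Executing turtle program step by step:
Start: pos=(0,0), heading=0, pen down
LT 45: heading 0 -> 45
FD 3: (0,0) -> (2.121,2.121) [heading=45, draw]
RT 45: heading 45 -> 0
LT 135: heading 0 -> 135
BK 14: (2.121,2.121) -> (12.021,-7.778) [heading=135, draw]
RT 90: heading 135 -> 45
Final: pos=(12.021,-7.778), heading=45, 2 segment(s) drawn
Waypoints (3 total):
(0, 0)
(2.121, 2.121)
(12.021, -7.778)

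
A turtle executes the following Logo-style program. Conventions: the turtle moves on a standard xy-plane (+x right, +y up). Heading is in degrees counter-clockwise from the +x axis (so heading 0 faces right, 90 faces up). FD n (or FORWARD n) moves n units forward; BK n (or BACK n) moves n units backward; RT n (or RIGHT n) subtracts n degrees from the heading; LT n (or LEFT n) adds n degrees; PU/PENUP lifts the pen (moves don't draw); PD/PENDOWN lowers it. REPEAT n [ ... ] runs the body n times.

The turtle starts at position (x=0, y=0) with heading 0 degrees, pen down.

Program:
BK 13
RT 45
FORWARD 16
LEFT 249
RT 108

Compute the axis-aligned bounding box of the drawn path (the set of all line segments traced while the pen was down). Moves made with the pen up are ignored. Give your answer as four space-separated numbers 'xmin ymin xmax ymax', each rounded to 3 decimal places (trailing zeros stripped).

Executing turtle program step by step:
Start: pos=(0,0), heading=0, pen down
BK 13: (0,0) -> (-13,0) [heading=0, draw]
RT 45: heading 0 -> 315
FD 16: (-13,0) -> (-1.686,-11.314) [heading=315, draw]
LT 249: heading 315 -> 204
RT 108: heading 204 -> 96
Final: pos=(-1.686,-11.314), heading=96, 2 segment(s) drawn

Segment endpoints: x in {-13, -1.686, 0}, y in {-11.314, 0}
xmin=-13, ymin=-11.314, xmax=0, ymax=0

Answer: -13 -11.314 0 0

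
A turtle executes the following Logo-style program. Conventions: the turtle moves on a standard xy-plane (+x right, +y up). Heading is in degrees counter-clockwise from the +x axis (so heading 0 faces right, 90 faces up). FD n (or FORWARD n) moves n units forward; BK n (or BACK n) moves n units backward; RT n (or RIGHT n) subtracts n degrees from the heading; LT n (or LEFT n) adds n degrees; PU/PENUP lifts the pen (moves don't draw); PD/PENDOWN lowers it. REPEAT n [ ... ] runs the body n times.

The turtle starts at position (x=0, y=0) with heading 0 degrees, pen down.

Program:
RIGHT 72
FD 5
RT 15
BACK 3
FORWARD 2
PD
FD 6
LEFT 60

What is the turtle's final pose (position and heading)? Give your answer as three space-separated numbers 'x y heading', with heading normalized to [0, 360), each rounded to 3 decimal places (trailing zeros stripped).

Answer: 1.807 -9.748 333

Derivation:
Executing turtle program step by step:
Start: pos=(0,0), heading=0, pen down
RT 72: heading 0 -> 288
FD 5: (0,0) -> (1.545,-4.755) [heading=288, draw]
RT 15: heading 288 -> 273
BK 3: (1.545,-4.755) -> (1.388,-1.759) [heading=273, draw]
FD 2: (1.388,-1.759) -> (1.493,-3.757) [heading=273, draw]
PD: pen down
FD 6: (1.493,-3.757) -> (1.807,-9.748) [heading=273, draw]
LT 60: heading 273 -> 333
Final: pos=(1.807,-9.748), heading=333, 4 segment(s) drawn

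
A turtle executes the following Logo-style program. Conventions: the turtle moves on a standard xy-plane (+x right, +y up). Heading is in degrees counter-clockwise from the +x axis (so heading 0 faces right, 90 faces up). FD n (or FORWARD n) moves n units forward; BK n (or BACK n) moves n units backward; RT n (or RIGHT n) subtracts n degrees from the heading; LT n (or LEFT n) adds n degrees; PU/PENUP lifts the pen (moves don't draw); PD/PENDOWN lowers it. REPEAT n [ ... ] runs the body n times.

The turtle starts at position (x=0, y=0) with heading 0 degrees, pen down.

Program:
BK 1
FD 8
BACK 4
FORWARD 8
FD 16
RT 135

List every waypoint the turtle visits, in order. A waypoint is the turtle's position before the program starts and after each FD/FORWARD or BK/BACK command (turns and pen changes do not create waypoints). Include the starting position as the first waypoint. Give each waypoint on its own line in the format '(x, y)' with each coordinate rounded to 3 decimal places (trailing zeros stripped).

Executing turtle program step by step:
Start: pos=(0,0), heading=0, pen down
BK 1: (0,0) -> (-1,0) [heading=0, draw]
FD 8: (-1,0) -> (7,0) [heading=0, draw]
BK 4: (7,0) -> (3,0) [heading=0, draw]
FD 8: (3,0) -> (11,0) [heading=0, draw]
FD 16: (11,0) -> (27,0) [heading=0, draw]
RT 135: heading 0 -> 225
Final: pos=(27,0), heading=225, 5 segment(s) drawn
Waypoints (6 total):
(0, 0)
(-1, 0)
(7, 0)
(3, 0)
(11, 0)
(27, 0)

Answer: (0, 0)
(-1, 0)
(7, 0)
(3, 0)
(11, 0)
(27, 0)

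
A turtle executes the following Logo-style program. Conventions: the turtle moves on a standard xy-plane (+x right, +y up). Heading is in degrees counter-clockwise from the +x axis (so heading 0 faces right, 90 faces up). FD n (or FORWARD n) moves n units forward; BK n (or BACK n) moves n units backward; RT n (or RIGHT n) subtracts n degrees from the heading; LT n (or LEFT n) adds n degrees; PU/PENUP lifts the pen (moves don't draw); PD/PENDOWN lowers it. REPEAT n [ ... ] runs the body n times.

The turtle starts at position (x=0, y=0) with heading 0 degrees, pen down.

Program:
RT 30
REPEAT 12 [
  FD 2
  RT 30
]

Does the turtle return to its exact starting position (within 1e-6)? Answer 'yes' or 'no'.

Answer: yes

Derivation:
Executing turtle program step by step:
Start: pos=(0,0), heading=0, pen down
RT 30: heading 0 -> 330
REPEAT 12 [
  -- iteration 1/12 --
  FD 2: (0,0) -> (1.732,-1) [heading=330, draw]
  RT 30: heading 330 -> 300
  -- iteration 2/12 --
  FD 2: (1.732,-1) -> (2.732,-2.732) [heading=300, draw]
  RT 30: heading 300 -> 270
  -- iteration 3/12 --
  FD 2: (2.732,-2.732) -> (2.732,-4.732) [heading=270, draw]
  RT 30: heading 270 -> 240
  -- iteration 4/12 --
  FD 2: (2.732,-4.732) -> (1.732,-6.464) [heading=240, draw]
  RT 30: heading 240 -> 210
  -- iteration 5/12 --
  FD 2: (1.732,-6.464) -> (0,-7.464) [heading=210, draw]
  RT 30: heading 210 -> 180
  -- iteration 6/12 --
  FD 2: (0,-7.464) -> (-2,-7.464) [heading=180, draw]
  RT 30: heading 180 -> 150
  -- iteration 7/12 --
  FD 2: (-2,-7.464) -> (-3.732,-6.464) [heading=150, draw]
  RT 30: heading 150 -> 120
  -- iteration 8/12 --
  FD 2: (-3.732,-6.464) -> (-4.732,-4.732) [heading=120, draw]
  RT 30: heading 120 -> 90
  -- iteration 9/12 --
  FD 2: (-4.732,-4.732) -> (-4.732,-2.732) [heading=90, draw]
  RT 30: heading 90 -> 60
  -- iteration 10/12 --
  FD 2: (-4.732,-2.732) -> (-3.732,-1) [heading=60, draw]
  RT 30: heading 60 -> 30
  -- iteration 11/12 --
  FD 2: (-3.732,-1) -> (-2,0) [heading=30, draw]
  RT 30: heading 30 -> 0
  -- iteration 12/12 --
  FD 2: (-2,0) -> (0,0) [heading=0, draw]
  RT 30: heading 0 -> 330
]
Final: pos=(0,0), heading=330, 12 segment(s) drawn

Start position: (0, 0)
Final position: (0, 0)
Distance = 0; < 1e-6 -> CLOSED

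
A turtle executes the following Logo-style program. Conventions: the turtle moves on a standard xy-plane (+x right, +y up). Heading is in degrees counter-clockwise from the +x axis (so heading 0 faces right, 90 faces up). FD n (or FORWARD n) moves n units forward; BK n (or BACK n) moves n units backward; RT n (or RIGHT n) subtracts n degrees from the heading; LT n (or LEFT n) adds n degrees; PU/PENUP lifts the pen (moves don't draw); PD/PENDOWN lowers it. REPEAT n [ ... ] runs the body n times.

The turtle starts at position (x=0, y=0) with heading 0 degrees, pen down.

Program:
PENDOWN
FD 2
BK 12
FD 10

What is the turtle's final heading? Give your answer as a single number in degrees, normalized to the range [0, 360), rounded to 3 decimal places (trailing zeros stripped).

Executing turtle program step by step:
Start: pos=(0,0), heading=0, pen down
PD: pen down
FD 2: (0,0) -> (2,0) [heading=0, draw]
BK 12: (2,0) -> (-10,0) [heading=0, draw]
FD 10: (-10,0) -> (0,0) [heading=0, draw]
Final: pos=(0,0), heading=0, 3 segment(s) drawn

Answer: 0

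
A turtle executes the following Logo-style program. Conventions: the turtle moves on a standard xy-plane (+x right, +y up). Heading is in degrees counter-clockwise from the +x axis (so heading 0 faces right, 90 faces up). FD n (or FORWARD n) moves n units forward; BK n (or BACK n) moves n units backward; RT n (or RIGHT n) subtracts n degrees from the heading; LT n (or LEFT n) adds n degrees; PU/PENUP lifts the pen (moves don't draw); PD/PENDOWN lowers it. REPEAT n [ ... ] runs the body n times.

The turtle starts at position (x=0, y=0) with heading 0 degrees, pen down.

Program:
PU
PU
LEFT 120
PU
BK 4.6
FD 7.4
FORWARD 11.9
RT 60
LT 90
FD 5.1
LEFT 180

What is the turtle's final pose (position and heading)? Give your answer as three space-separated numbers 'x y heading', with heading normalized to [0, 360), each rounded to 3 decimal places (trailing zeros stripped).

Answer: -11.767 15.281 330

Derivation:
Executing turtle program step by step:
Start: pos=(0,0), heading=0, pen down
PU: pen up
PU: pen up
LT 120: heading 0 -> 120
PU: pen up
BK 4.6: (0,0) -> (2.3,-3.984) [heading=120, move]
FD 7.4: (2.3,-3.984) -> (-1.4,2.425) [heading=120, move]
FD 11.9: (-1.4,2.425) -> (-7.35,12.731) [heading=120, move]
RT 60: heading 120 -> 60
LT 90: heading 60 -> 150
FD 5.1: (-7.35,12.731) -> (-11.767,15.281) [heading=150, move]
LT 180: heading 150 -> 330
Final: pos=(-11.767,15.281), heading=330, 0 segment(s) drawn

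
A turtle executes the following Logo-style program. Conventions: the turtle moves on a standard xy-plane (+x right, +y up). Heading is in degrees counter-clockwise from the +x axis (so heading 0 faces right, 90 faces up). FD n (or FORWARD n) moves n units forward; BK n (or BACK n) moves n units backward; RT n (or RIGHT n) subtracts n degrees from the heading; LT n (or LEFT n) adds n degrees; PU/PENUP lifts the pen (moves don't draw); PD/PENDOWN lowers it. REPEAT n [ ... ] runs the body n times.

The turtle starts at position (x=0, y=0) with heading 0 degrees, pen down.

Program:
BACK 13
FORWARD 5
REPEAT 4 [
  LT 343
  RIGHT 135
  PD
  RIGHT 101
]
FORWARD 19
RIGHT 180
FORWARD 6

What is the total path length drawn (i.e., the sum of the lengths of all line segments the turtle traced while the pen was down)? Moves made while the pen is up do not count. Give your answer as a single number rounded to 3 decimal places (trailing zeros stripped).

Executing turtle program step by step:
Start: pos=(0,0), heading=0, pen down
BK 13: (0,0) -> (-13,0) [heading=0, draw]
FD 5: (-13,0) -> (-8,0) [heading=0, draw]
REPEAT 4 [
  -- iteration 1/4 --
  LT 343: heading 0 -> 343
  RT 135: heading 343 -> 208
  PD: pen down
  RT 101: heading 208 -> 107
  -- iteration 2/4 --
  LT 343: heading 107 -> 90
  RT 135: heading 90 -> 315
  PD: pen down
  RT 101: heading 315 -> 214
  -- iteration 3/4 --
  LT 343: heading 214 -> 197
  RT 135: heading 197 -> 62
  PD: pen down
  RT 101: heading 62 -> 321
  -- iteration 4/4 --
  LT 343: heading 321 -> 304
  RT 135: heading 304 -> 169
  PD: pen down
  RT 101: heading 169 -> 68
]
FD 19: (-8,0) -> (-0.882,17.616) [heading=68, draw]
RT 180: heading 68 -> 248
FD 6: (-0.882,17.616) -> (-3.13,12.053) [heading=248, draw]
Final: pos=(-3.13,12.053), heading=248, 4 segment(s) drawn

Segment lengths:
  seg 1: (0,0) -> (-13,0), length = 13
  seg 2: (-13,0) -> (-8,0), length = 5
  seg 3: (-8,0) -> (-0.882,17.616), length = 19
  seg 4: (-0.882,17.616) -> (-3.13,12.053), length = 6
Total = 43

Answer: 43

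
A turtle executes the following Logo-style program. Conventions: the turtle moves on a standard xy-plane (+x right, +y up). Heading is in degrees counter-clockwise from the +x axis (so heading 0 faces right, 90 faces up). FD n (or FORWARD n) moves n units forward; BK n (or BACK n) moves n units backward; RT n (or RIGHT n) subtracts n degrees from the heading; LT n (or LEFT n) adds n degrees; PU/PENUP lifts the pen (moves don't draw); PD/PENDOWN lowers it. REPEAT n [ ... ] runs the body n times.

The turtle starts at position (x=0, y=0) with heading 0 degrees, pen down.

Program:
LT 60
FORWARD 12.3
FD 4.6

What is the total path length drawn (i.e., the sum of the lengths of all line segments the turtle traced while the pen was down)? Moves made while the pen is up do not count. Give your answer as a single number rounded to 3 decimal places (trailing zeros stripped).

Answer: 16.9

Derivation:
Executing turtle program step by step:
Start: pos=(0,0), heading=0, pen down
LT 60: heading 0 -> 60
FD 12.3: (0,0) -> (6.15,10.652) [heading=60, draw]
FD 4.6: (6.15,10.652) -> (8.45,14.636) [heading=60, draw]
Final: pos=(8.45,14.636), heading=60, 2 segment(s) drawn

Segment lengths:
  seg 1: (0,0) -> (6.15,10.652), length = 12.3
  seg 2: (6.15,10.652) -> (8.45,14.636), length = 4.6
Total = 16.9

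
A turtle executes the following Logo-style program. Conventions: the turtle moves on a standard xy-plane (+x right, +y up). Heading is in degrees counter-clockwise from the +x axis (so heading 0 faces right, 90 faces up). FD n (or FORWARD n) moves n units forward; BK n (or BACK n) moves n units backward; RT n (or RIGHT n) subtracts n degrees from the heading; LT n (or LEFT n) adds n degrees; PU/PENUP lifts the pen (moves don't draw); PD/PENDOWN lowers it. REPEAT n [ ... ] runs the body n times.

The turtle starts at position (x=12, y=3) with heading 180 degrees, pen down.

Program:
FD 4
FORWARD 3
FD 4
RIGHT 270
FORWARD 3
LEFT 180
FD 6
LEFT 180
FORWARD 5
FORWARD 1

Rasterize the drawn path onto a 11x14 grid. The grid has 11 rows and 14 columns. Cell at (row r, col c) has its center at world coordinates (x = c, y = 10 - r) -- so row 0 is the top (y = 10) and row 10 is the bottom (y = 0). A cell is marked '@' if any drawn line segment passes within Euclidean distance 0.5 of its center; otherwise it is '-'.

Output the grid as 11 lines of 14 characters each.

Segment 0: (12,3) -> (8,3)
Segment 1: (8,3) -> (5,3)
Segment 2: (5,3) -> (1,3)
Segment 3: (1,3) -> (1,0)
Segment 4: (1,0) -> (1,6)
Segment 5: (1,6) -> (1,1)
Segment 6: (1,1) -> (1,0)

Answer: --------------
--------------
--------------
--------------
-@------------
-@------------
-@------------
-@@@@@@@@@@@@-
-@------------
-@------------
-@------------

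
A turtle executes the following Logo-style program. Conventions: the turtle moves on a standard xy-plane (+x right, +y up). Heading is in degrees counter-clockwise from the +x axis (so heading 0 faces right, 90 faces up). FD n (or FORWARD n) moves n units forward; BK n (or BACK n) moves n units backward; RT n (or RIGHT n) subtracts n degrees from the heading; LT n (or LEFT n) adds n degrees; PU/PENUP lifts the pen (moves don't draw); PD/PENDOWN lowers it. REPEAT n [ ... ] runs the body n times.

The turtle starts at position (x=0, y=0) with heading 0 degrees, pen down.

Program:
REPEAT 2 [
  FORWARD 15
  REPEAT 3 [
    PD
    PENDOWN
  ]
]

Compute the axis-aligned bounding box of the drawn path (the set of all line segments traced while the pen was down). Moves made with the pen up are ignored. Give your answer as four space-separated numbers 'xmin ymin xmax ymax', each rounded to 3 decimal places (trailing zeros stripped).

Answer: 0 0 30 0

Derivation:
Executing turtle program step by step:
Start: pos=(0,0), heading=0, pen down
REPEAT 2 [
  -- iteration 1/2 --
  FD 15: (0,0) -> (15,0) [heading=0, draw]
  REPEAT 3 [
    -- iteration 1/3 --
    PD: pen down
    PD: pen down
    -- iteration 2/3 --
    PD: pen down
    PD: pen down
    -- iteration 3/3 --
    PD: pen down
    PD: pen down
  ]
  -- iteration 2/2 --
  FD 15: (15,0) -> (30,0) [heading=0, draw]
  REPEAT 3 [
    -- iteration 1/3 --
    PD: pen down
    PD: pen down
    -- iteration 2/3 --
    PD: pen down
    PD: pen down
    -- iteration 3/3 --
    PD: pen down
    PD: pen down
  ]
]
Final: pos=(30,0), heading=0, 2 segment(s) drawn

Segment endpoints: x in {0, 15, 30}, y in {0}
xmin=0, ymin=0, xmax=30, ymax=0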